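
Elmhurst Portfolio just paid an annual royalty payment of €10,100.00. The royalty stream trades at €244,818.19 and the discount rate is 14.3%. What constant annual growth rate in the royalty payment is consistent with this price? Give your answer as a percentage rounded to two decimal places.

9.77%

P = D₀(1+g)/(r−g) ⇒ P(r−g) = D₀(1+g) ⇒ g(P+D₀) = P·r − D₀
g = (P·r − D₀)/(P + D₀) = (€244,818.19×0.143 − €10,100.00) / (€244,818.19 + €10,100.00) = 0.097714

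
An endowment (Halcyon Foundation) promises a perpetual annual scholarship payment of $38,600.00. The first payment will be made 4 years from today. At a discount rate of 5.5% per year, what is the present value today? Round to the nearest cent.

Value at end of year 3: C / r = $38,600.00 / 0.055 = $701,818.1818
Discount to today: PV = $701,818.1818 / (1 + 0.055)^3 = $701,818.1818 / 1.174241 = $597,677.95

$597677.95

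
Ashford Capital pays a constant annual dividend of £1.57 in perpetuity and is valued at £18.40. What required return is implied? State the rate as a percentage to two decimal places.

P = C/r ⇒ r = C/P = £1.57/£18.40 = 0.085326

8.53%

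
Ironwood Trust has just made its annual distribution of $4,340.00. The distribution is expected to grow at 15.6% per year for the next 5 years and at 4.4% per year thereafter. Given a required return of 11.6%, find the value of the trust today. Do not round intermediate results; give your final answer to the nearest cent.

D_1 = 5017.04000
D_2 = 5799.69824
D_3 = 6704.45117
D_4 = 7750.34555
D_5 = 8959.39945
Terminal value at year 5: TV = D_5×(1+g_2)/(r−g_2) = 9353.61303/0.072 = 129911.29206
P_0 = D_1/(1+r)^1 + D_2/(1+r)^2 + D_3/(1+r)^3 + D_4/(1+r)^4 + D_5/(1+r)^5 + TV/(1+r)^5
    = 4495.55556 + 4656.68658 + 4823.59291 + 4996.48154 + 5175.56690 + 75045.72009 = 99193.60358

$99193.60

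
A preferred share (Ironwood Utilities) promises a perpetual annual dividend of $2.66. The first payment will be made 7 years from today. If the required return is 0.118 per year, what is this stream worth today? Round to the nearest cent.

$11.54

Value at end of year 6: C / r = $2.66 / 0.118 = $22.5424
Discount to today: PV = $22.5424 / (1 + 0.118)^6 = $22.5424 / 1.952769 = $11.54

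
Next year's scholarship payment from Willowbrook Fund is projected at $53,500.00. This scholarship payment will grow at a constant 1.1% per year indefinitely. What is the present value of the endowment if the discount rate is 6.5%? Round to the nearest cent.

$990740.74

Growing perpetuity: P = D₁ / (r − g) = $53,500.0000 / (0.065 − 0.011) = $990,740.74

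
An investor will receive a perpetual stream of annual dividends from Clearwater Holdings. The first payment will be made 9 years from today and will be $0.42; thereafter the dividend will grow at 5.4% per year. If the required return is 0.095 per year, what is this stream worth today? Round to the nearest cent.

$4.96

Value at end of year 8: C₁ / (r − g) = $0.42 / (0.095 − 0.054) = $10.2439
Discount to today: PV = $10.2439 / (1 + 0.095)^8 = $10.2439 / 2.066869 = $4.96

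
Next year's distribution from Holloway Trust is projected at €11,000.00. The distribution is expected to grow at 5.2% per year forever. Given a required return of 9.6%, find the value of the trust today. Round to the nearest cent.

€250000.00

Growing perpetuity: P = D₁ / (r − g) = €11,000.0000 / (0.096 − 0.052) = €250,000.00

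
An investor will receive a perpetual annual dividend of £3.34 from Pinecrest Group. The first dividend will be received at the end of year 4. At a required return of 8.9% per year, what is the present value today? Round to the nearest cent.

£29.06

Value at end of year 3: C / r = £3.34 / 0.089 = £37.5281
Discount to today: PV = £37.5281 / (1 + 0.089)^3 = £37.5281 / 1.291468 = £29.06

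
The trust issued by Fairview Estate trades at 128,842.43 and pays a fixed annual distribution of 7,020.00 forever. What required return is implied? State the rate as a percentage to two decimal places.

5.45%

P = C/r ⇒ r = C/P = 7,020.00/128,842.43 = 0.054485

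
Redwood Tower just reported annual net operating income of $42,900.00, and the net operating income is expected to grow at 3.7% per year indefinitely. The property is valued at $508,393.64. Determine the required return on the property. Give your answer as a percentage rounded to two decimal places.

12.45%

D₁ = $42,900.00 × 1.037 = $44,487.3000
P = D₁/(r − g) ⇒ r = D₁/P + g = $44,487.3000/$508,393.64 + 0.037 = 0.087506 + 0.037 = 0.124506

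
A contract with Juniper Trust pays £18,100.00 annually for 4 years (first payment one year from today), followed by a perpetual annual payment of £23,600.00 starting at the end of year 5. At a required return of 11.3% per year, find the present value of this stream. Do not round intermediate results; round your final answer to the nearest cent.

PV of 4-year annuity: £18,100.00 × [1 − (1+0.113)^−4] / 0.113 = 55796.46683
Perpetuity value at year 4: £23,600.00 / 0.113 = 208849.55752
PV of perpetuity: 208849.55752 / (1+0.113)^4 = 136098.36320
Total PV = 55796.46683 + 136098.36320 = 191894.83003

£191894.83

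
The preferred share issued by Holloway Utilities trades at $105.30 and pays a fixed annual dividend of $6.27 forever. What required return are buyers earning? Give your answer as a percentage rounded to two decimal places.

P = C/r ⇒ r = C/P = $6.27/$105.30 = 0.059544

5.95%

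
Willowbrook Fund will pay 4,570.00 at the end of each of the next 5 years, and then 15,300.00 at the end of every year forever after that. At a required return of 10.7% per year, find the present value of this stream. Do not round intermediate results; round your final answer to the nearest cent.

PV of 5-year annuity: 4,570.00 × [1 − (1+0.107)^−5] / 0.107 = 17018.49307
Perpetuity value at year 5: 15,300.00 / 0.107 = 142990.65421
PV of perpetuity: 142990.65421 / (1+0.107)^5 = 86014.08004
Total PV = 17018.49307 + 86014.08004 = 103032.57311

103032.57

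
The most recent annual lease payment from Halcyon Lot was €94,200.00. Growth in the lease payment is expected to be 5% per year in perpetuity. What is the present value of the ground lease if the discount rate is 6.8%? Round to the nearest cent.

D₁ = D₀ × (1 + g) = €94,200.00 × 1.05 = €98,910.0000
Growing perpetuity: P = D₁ / (r − g) = €98,910.0000 / (0.068 − 0.05) = €5,495,000.00

€5495000.00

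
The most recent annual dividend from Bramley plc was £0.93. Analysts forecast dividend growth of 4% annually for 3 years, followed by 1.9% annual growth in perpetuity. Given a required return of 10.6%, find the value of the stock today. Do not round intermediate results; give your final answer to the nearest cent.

D_1 = 0.96720
D_2 = 1.00589
D_3 = 1.04612
Terminal value at year 3: TV = D_3×(1+g_2)/(r−g_2) = 1.06600/0.087 = 12.25287
P_0 = D_1/(1+r)^1 + D_2/(1+r)^2 + D_3/(1+r)^3 + TV/(1+r)^3
    = 0.87450 + 0.82232 + 0.77325 + 9.05675 = 11.52682

£11.53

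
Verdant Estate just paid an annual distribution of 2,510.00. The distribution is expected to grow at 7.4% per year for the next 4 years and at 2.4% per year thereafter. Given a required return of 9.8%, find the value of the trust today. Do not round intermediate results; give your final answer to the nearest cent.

41297.56

D_1 = 2695.74000
D_2 = 2895.22476
D_3 = 3109.47139
D_4 = 3339.57228
Terminal value at year 4: TV = D_4×(1+g_2)/(r−g_2) = 3419.72201/0.074 = 46212.45959
P_0 = D_1/(1+r)^1 + D_2/(1+r)^2 + D_3/(1+r)^3 + D_4/(1+r)^4 + TV/(1+r)^4
    = 2455.13661 + 2401.47242 + 2348.98122 + 2297.63737 + 31794.33336 = 41297.56099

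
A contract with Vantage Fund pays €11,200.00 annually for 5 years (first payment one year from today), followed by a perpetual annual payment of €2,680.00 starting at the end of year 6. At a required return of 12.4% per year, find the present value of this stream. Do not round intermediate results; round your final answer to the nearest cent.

€52023.68

PV of 5-year annuity: €11,200.00 × [1 − (1+0.124)^−5] / 0.124 = 39976.60269
Perpetuity value at year 5: €2,680.00 / 0.124 = 21612.90323
PV of perpetuity: 21612.90323 / (1+0.124)^5 = 12047.07330
Total PV = 39976.60269 + 12047.07330 = 52023.67598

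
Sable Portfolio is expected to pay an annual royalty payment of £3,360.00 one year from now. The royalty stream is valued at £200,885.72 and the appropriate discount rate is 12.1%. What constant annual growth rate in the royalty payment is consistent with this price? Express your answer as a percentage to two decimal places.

10.43%

P = D₁/(r−g) ⇒ g = r − D₁/P = 0.121 − £3,360.00/£200,885.72 = 0.104274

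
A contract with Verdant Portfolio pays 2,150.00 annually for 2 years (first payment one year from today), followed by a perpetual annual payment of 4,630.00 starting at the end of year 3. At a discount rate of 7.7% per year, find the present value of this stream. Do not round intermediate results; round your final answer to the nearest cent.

PV of 2-year annuity: 2,150.00 × [1 − (1+0.077)^−2] / 0.077 = 3849.84771
Perpetuity value at year 2: 4,630.00 / 0.077 = 60129.87013
PV of perpetuity: 60129.87013 / (1+0.077)^2 = 51839.26786
Total PV = 3849.84771 + 51839.26786 = 55689.11557

55689.12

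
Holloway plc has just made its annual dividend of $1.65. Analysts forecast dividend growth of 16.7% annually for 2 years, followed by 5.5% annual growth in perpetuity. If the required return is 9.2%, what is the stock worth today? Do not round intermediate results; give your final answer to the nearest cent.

$57.38

D_1 = 1.92555
D_2 = 2.24712
Terminal value at year 2: TV = D_2×(1+g_2)/(r−g_2) = 2.37071/0.037 = 64.07320
P_0 = D_1/(1+r)^1 + D_2/(1+r)^2 + TV/(1+r)^2
    = 1.76332 + 1.88443 + 53.73177 = 57.37952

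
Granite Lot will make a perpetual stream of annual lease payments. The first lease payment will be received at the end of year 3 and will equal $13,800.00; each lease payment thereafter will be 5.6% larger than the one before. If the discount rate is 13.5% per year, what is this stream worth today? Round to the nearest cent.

$135600.18

Value at end of year 2: C₁ / (r − g) = $13,800.00 / (0.135 − 0.056) = $174,683.5443
Discount to today: PV = $174,683.5443 / (1 + 0.135)^2 = $174,683.5443 / 1.288225 = $135,600.18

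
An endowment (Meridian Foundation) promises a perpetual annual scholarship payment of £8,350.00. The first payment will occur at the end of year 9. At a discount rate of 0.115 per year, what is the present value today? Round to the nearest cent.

Value at end of year 8: C / r = £8,350.00 / 0.115 = £72,608.6957
Discount to today: PV = £72,608.6957 / (1 + 0.115)^8 = £72,608.6957 / 2.388905 = £30,394.13

£30394.13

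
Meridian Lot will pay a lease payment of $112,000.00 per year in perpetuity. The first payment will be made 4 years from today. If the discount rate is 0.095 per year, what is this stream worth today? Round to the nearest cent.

Value at end of year 3: C / r = $112,000.00 / 0.095 = $1,178,947.3684
Discount to today: PV = $1,178,947.3684 / (1 + 0.095)^3 = $1,178,947.3684 / 1.312932 = $897,949.80

$897949.80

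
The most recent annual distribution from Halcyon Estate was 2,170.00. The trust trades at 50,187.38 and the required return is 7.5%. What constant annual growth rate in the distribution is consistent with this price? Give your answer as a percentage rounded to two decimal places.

P = D₀(1+g)/(r−g) ⇒ P(r−g) = D₀(1+g) ⇒ g(P+D₀) = P·r − D₀
g = (P·r − D₀)/(P + D₀) = (50,187.38×0.075 − 2,170.00) / (50,187.38 + 2,170.00) = 0.030446

3.04%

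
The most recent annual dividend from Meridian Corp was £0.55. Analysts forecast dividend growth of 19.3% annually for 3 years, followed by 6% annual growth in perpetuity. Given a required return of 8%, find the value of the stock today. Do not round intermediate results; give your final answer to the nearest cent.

D_1 = 0.65615
D_2 = 0.78279
D_3 = 0.93386
Terminal value at year 3: TV = D_3×(1+g_2)/(r−g_2) = 0.98990/0.02 = 49.49484
P_0 = D_1/(1+r)^1 + D_2/(1+r)^2 + D_3/(1+r)^3 + TV/(1+r)^3
    = 0.60755 + 0.67111 + 0.74133 + 39.29060 = 41.31059

£41.31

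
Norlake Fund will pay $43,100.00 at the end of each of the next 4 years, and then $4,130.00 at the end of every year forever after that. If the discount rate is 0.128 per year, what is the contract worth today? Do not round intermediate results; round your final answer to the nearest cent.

PV of 4-year annuity: $43,100.00 × [1 − (1+0.128)^−4] / 0.128 = 128734.28283
Perpetuity value at year 4: $4,130.00 / 0.128 = 32265.62500
PV of perpetuity: 32265.62500 / (1+0.128)^4 = 19929.83409
Total PV = 128734.28283 + 19929.83409 = 148664.11692

$148664.12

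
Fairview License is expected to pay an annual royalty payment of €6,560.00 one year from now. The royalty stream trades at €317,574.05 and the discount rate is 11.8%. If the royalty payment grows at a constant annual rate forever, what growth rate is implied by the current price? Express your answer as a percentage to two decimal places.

9.73%

P = D₁/(r−g) ⇒ g = r − D₁/P = 0.118 − €6,560.00/€317,574.05 = 0.097343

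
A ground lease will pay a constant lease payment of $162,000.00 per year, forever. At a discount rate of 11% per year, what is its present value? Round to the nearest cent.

Level perpetuity: PV = C / r = $162,000.00 / 0.11 = $1,472,727.27

$1472727.27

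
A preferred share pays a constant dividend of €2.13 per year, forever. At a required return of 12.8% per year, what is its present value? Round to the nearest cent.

Level perpetuity: PV = C / r = €2.13 / 0.128 = €16.64

€16.64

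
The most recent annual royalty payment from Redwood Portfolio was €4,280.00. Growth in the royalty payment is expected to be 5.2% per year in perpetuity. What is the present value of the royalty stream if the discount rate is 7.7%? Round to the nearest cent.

D₁ = D₀ × (1 + g) = €4,280.00 × 1.052 = €4,502.5600
Growing perpetuity: P = D₁ / (r − g) = €4,502.5600 / (0.077 − 0.052) = €180,102.40

€180102.40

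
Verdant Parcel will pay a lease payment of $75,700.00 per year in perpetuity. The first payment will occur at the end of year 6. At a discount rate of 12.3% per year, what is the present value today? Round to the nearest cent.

Value at end of year 5: C / r = $75,700.00 / 0.123 = $615,447.1545
Discount to today: PV = $615,447.1545 / (1 + 0.123)^5 = $615,447.1545 / 1.786071 = $344,581.52

$344581.52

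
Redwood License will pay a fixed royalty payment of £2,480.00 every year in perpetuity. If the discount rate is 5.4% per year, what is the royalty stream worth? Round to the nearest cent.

Level perpetuity: PV = C / r = £2,480.00 / 0.054 = £45,925.93

£45925.93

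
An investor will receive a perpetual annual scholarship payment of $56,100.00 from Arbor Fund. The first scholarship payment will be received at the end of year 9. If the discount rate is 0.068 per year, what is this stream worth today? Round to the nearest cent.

Value at end of year 8: C / r = $56,100.00 / 0.068 = $825,000.0000
Discount to today: PV = $825,000.0000 / (1 + 0.068)^8 = $825,000.0000 / 1.692661 = $487,398.21

$487398.21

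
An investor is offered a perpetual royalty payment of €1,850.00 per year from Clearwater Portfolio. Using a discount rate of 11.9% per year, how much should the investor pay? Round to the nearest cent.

Level perpetuity: PV = C / r = €1,850.00 / 0.119 = €15,546.22

€15546.22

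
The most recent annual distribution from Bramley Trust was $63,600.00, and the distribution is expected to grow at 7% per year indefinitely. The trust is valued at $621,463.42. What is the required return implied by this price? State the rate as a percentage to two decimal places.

D₁ = $63,600.00 × 1.07 = $68,052.0000
P = D₁/(r − g) ⇒ r = D₁/P + g = $68,052.0000/$621,463.42 + 0.07 = 0.109503 + 0.07 = 0.179503

17.95%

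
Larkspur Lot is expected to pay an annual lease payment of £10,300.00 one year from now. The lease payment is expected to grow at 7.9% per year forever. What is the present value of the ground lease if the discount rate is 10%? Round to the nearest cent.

£490476.19

Growing perpetuity: P = D₁ / (r − g) = £10,300.0000 / (0.1 − 0.079) = £490,476.19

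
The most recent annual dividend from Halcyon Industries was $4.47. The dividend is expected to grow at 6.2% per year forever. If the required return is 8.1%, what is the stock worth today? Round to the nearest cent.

D₁ = D₀ × (1 + g) = $4.47 × 1.062 = $4.7471
Growing perpetuity: P = D₁ / (r − g) = $4.7471 / (0.081 − 0.062) = $249.85

$249.85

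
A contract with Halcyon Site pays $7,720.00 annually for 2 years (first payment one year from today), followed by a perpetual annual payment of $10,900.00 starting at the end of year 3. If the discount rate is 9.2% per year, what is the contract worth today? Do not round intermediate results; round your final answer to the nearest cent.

PV of 2-year annuity: $7,720.00 × [1 − (1+0.092)^−2] / 0.092 = 13543.58706
Perpetuity value at year 2: $10,900.00 / 0.092 = 118478.26087
PV of perpetuity: 118478.26087 / (1+0.092)^2 = 99355.83873
Total PV = 13543.58706 + 99355.83873 = 112899.42579

$112899.43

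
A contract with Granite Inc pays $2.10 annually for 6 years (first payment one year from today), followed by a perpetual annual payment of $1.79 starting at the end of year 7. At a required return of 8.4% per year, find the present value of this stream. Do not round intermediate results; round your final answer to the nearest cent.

$22.73

PV of 6-year annuity: $2.10 × [1 − (1+0.084)^−6] / 0.084 = 9.59136
Perpetuity value at year 6: $1.79 / 0.084 = 21.30952
PV of perpetuity: 21.30952 / (1+0.084)^6 = 13.13403
Total PV = 9.59136 + 13.13403 = 22.72539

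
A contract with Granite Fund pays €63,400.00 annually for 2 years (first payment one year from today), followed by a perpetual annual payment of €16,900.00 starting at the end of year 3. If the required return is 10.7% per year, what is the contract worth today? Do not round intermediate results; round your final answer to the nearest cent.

PV of 2-year annuity: €63,400.00 × [1 − (1+0.107)^−2] / 0.107 = 109008.04521
Perpetuity value at year 2: €16,900.00 / 0.107 = 157943.92523
PV of perpetuity: 157943.92523 / (1+0.107)^2 = 128886.57564
Total PV = 109008.04521 + 128886.57564 = 237894.62086

€237894.62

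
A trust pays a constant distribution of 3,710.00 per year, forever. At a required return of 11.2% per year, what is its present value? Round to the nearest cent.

Level perpetuity: PV = C / r = 3,710.00 / 0.112 = 33,125.00

33125.00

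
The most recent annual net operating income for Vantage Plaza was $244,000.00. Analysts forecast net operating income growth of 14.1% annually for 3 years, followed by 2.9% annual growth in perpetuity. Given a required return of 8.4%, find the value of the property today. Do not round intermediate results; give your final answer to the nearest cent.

$6135391.42

D_1 = 278404.00000
D_2 = 317658.96400
D_3 = 362448.87792
Terminal value at year 3: TV = D_3×(1+g_2)/(r−g_2) = 372959.89538/0.055 = 6781089.00698
P_0 = D_1/(1+r)^1 + D_2/(1+r)^2 + D_3/(1+r)^3 + TV/(1+r)^3
    = 256830.25830 + 270335.17041 + 284550.21166 + 5323675.77810 = 6135391.41847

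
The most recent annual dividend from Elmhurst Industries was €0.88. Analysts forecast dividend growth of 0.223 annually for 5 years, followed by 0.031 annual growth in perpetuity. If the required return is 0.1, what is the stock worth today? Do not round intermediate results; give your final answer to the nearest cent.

D_1 = 1.07624
D_2 = 1.31624
D_3 = 1.60976
D_4 = 1.96874
D_5 = 2.40777
Terminal value at year 5: TV = D_5×(1+g_2)/(r−g_2) = 2.48241/0.069 = 35.97697
P_0 = D_1/(1+r)^1 + D_2/(1+r)^2 + D_3/(1+r)^3 + D_4/(1+r)^4 + D_5/(1+r)^5 + TV/(1+r)^5
    = 0.97840 + 1.08780 + 1.20944 + 1.34468 + 1.49504 + 22.33887 = 28.45422

€28.45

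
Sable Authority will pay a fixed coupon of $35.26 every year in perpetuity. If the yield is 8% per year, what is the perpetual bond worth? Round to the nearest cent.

$440.75

Level perpetuity: PV = C / r = $35.26 / 0.08 = $440.75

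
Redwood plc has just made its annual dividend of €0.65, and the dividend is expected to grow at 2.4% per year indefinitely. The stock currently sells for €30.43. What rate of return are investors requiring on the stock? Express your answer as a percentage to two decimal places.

4.59%

D₁ = €0.65 × 1.024 = €0.6656
P = D₁/(r − g) ⇒ r = D₁/P + g = €0.6656/€30.43 + 0.024 = 0.021873 + 0.024 = 0.045873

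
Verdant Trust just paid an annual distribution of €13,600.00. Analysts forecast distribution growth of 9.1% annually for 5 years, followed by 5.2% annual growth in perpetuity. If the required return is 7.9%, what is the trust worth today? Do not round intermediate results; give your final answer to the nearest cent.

€630327.69

D_1 = 14837.60000
D_2 = 16187.82160
D_3 = 17660.91337
D_4 = 19268.05648
D_5 = 21021.44962
Terminal value at year 5: TV = D_5×(1+g_2)/(r−g_2) = 22114.56500/0.027 = 819057.96304
P_0 = D_1/(1+r)^1 + D_2/(1+r)^2 + D_3/(1+r)^3 + D_4/(1+r)^4 + D_5/(1+r)^5 + TV/(1+r)^5
    = 13751.25116 + 13904.18444 + 14058.81856 + 14215.17243 + 14373.26517 + 560024.99850 = 630327.69026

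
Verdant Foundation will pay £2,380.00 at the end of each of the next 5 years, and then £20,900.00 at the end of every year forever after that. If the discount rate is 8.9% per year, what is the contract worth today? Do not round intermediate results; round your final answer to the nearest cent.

PV of 5-year annuity: £2,380.00 × [1 − (1+0.089)^−5] / 0.089 = 9281.43987
Perpetuity value at year 5: £20,900.00 / 0.089 = 234831.46067
PV of perpetuity: 234831.46067 / (1+0.089)^5 = 153326.37946
Total PV = 9281.43987 + 153326.37946 = 162607.81933

£162607.82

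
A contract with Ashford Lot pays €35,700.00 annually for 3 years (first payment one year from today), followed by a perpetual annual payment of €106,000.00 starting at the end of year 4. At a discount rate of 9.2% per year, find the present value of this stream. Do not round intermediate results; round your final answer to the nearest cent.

€974856.28

PV of 3-year annuity: €35,700.00 × [1 − (1+0.092)^−3] / 0.092 = 90046.07912
Perpetuity value at year 3: €106,000.00 / 0.092 = 1152173.91304
PV of perpetuity: 1152173.91304 / (1+0.092)^3 = 884810.20473
Total PV = 90046.07912 + 884810.20473 = 974856.28385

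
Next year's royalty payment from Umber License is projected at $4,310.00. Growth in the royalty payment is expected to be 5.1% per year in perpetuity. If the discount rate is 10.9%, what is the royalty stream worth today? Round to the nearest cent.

$74310.34

Growing perpetuity: P = D₁ / (r − g) = $4,310.0000 / (0.109 − 0.051) = $74,310.34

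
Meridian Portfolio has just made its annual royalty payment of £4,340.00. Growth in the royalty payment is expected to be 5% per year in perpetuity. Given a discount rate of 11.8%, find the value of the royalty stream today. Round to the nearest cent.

£67014.71

D₁ = D₀ × (1 + g) = £4,340.00 × 1.05 = £4,557.0000
Growing perpetuity: P = D₁ / (r − g) = £4,557.0000 / (0.118 − 0.05) = £67,014.71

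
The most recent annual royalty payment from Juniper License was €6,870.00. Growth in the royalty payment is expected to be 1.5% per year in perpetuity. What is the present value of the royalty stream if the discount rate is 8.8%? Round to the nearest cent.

€95521.23

D₁ = D₀ × (1 + g) = €6,870.00 × 1.015 = €6,973.0500
Growing perpetuity: P = D₁ / (r − g) = €6,973.0500 / (0.088 − 0.015) = €95,521.23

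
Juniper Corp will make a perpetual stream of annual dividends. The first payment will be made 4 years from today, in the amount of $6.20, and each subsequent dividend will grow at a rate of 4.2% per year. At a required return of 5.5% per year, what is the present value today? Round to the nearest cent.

$406.15

Value at end of year 3: C₁ / (r − g) = $6.20 / (0.055 − 0.042) = $476.9231
Discount to today: PV = $476.9231 / (1 + 0.055)^3 = $476.9231 / 1.174241 = $406.15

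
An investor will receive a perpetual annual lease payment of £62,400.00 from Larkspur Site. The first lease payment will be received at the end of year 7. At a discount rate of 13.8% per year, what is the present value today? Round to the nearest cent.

£208186.20

Value at end of year 6: C / r = £62,400.00 / 0.138 = £452,173.9130
Discount to today: PV = £452,173.9130 / (1 + 0.138)^6 = £452,173.9130 / 2.171969 = £208,186.20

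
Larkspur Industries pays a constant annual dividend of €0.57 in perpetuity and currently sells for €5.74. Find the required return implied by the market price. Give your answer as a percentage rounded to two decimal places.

9.93%

P = C/r ⇒ r = C/P = €0.57/€5.74 = 0.099303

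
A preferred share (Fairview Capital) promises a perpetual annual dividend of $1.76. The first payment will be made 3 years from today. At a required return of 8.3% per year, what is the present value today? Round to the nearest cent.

$18.08

Value at end of year 2: C / r = $1.76 / 0.083 = $21.2048
Discount to today: PV = $21.2048 / (1 + 0.083)^2 = $21.2048 / 1.172889 = $18.08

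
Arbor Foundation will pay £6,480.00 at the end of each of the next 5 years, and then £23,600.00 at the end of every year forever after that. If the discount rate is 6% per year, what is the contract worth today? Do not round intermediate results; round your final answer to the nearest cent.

£321217.67

PV of 5-year annuity: £6,480.00 × [1 − (1+0.06)^−5] / 0.06 = 27296.11733
Perpetuity value at year 5: £23,600.00 / 0.06 = 393333.33333
PV of perpetuity: 393333.33333 / (1+0.06)^5 = 293921.54799
Total PV = 27296.11733 + 293921.54799 = 321217.66532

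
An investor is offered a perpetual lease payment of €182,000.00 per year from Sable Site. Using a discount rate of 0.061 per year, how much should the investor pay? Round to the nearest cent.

€2983606.56

Level perpetuity: PV = C / r = €182,000.00 / 0.061 = €2,983,606.56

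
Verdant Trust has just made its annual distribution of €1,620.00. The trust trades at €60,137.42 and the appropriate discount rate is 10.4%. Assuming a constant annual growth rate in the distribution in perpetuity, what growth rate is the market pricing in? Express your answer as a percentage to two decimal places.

P = D₀(1+g)/(r−g) ⇒ P(r−g) = D₀(1+g) ⇒ g(P+D₀) = P·r − D₀
g = (P·r − D₀)/(P + D₀) = (€60,137.42×0.104 − €1,620.00) / (€60,137.42 + €1,620.00) = 0.075040

7.50%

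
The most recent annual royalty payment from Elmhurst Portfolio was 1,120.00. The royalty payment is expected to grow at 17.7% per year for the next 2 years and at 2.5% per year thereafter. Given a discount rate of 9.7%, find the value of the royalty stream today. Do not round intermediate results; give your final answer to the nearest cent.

20845.76

D_1 = 1318.24000
D_2 = 1551.56848
Terminal value at year 2: TV = D_2×(1+g_2)/(r−g_2) = 1590.35769/0.072 = 22088.30128
P_0 = D_1/(1+r)^1 + D_2/(1+r)^2 + TV/(1+r)^2
    = 1201.67730 + 1289.31102 + 18354.77488 = 20845.76319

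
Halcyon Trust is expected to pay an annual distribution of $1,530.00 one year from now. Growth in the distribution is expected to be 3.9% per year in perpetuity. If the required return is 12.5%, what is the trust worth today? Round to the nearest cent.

$17790.70

Growing perpetuity: P = D₁ / (r − g) = $1,530.0000 / (0.125 − 0.039) = $17,790.70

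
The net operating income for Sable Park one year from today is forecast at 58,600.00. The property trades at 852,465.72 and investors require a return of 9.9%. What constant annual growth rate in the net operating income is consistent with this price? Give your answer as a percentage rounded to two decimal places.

3.03%

P = D₁/(r−g) ⇒ g = r − D₁/P = 0.099 − 58,600.00/852,465.72 = 0.030258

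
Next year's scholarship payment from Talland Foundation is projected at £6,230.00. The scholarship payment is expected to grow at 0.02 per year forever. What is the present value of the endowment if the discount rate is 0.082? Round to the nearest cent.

Growing perpetuity: P = D₁ / (r − g) = £6,230.0000 / (0.082 − 0.02) = £100,483.87

£100483.87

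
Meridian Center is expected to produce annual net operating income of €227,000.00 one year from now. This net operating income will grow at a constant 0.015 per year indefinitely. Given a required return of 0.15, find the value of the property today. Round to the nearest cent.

Growing perpetuity: P = D₁ / (r − g) = €227,000.0000 / (0.15 − 0.015) = €1,681,481.48

€1681481.48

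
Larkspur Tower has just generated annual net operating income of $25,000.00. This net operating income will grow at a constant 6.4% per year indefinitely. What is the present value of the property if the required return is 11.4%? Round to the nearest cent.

$532000.00

D₁ = D₀ × (1 + g) = $25,000.00 × 1.064 = $26,600.0000
Growing perpetuity: P = D₁ / (r − g) = $26,600.0000 / (0.114 − 0.064) = $532,000.00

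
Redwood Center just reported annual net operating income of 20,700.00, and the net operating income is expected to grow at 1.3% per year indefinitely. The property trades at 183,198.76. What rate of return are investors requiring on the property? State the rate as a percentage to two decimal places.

D₁ = 20,700.00 × 1.013 = 20,969.1000
P = D₁/(r − g) ⇒ r = D₁/P + g = 20,969.1000/183,198.76 + 0.013 = 0.114461 + 0.013 = 0.127461

12.75%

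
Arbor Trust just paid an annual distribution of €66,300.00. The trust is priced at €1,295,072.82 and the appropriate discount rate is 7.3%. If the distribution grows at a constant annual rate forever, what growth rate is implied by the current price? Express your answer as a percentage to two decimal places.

2.07%

P = D₀(1+g)/(r−g) ⇒ P(r−g) = D₀(1+g) ⇒ g(P+D₀) = P·r − D₀
g = (P·r − D₀)/(P + D₀) = (€1,295,072.82×0.073 − €66,300.00) / (€1,295,072.82 + €66,300.00) = 0.020744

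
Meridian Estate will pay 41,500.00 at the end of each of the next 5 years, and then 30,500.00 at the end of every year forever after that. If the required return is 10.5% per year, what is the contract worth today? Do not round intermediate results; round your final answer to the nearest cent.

331647.63

PV of 5-year annuity: 41,500.00 × [1 − (1+0.105)^−5] / 0.105 = 155328.61627
Perpetuity value at year 5: 30,500.00 / 0.105 = 290476.19048
PV of perpetuity: 290476.19048 / (1+0.105)^5 = 176319.01466
Total PV = 155328.61627 + 176319.01466 = 331647.63093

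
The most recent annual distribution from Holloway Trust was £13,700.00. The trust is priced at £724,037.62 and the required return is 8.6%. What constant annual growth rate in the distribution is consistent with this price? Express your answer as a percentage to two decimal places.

6.58%

P = D₀(1+g)/(r−g) ⇒ P(r−g) = D₀(1+g) ⇒ g(P+D₀) = P·r − D₀
g = (P·r − D₀)/(P + D₀) = (£724,037.62×0.086 − £13,700.00) / (£724,037.62 + £13,700.00) = 0.065833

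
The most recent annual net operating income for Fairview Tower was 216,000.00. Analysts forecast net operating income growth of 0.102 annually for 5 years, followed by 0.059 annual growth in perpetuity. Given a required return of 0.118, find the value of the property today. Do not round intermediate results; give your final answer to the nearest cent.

4641926.38

D_1 = 238032.00000
D_2 = 262311.26400
D_3 = 289067.01293
D_4 = 318551.84825
D_5 = 351044.13677
Terminal value at year 5: TV = D_5×(1+g_2)/(r−g_2) = 371755.74084/0.059 = 6300944.75995
P_0 = D_1/(1+r)^1 + D_2/(1+r)^2 + D_3/(1+r)^3 + D_4/(1+r)^4 + D_5/(1+r)^5 + TV/(1+r)^5
    = 212908.76565 + 209861.77080 + 206858.38230 + 203897.97612 + 200979.93710 + 3607419.54903 = 4641926.38101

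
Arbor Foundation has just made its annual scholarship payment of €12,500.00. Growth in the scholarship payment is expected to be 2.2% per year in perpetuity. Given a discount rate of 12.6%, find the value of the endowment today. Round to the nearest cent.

€122836.54

D₁ = D₀ × (1 + g) = €12,500.00 × 1.022 = €12,775.0000
Growing perpetuity: P = D₁ / (r − g) = €12,775.0000 / (0.126 − 0.022) = €122,836.54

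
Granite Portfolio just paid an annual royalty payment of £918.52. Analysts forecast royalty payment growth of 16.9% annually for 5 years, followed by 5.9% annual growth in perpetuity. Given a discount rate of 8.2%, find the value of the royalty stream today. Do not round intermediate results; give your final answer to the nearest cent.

D_1 = 1073.74988
D_2 = 1255.21361
D_3 = 1467.34471
D_4 = 1715.32597
D_5 = 2005.21605
Terminal value at year 5: TV = D_5×(1+g_2)/(r−g_2) = 2123.52380/0.023 = 92327.12179
P_0 = D_1/(1+r)^1 + D_2/(1+r)^2 + D_3/(1+r)^3 + D_4/(1+r)^4 + D_5/(1+r)^5 + TV/(1+r)^5
    = 992.37512 + 1072.16868 + 1158.37818 + 1251.51949 + 1352.14999 + 62257.68864 = 68084.28011

£68084.28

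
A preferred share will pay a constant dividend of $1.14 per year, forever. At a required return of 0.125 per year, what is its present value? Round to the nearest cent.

$9.12

Level perpetuity: PV = C / r = $1.14 / 0.125 = $9.12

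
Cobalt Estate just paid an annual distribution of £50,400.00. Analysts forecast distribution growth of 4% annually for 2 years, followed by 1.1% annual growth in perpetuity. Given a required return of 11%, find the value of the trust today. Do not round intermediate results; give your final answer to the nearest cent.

D_1 = 52416.00000
D_2 = 54512.64000
Terminal value at year 2: TV = D_2×(1+g_2)/(r−g_2) = 55112.27904/0.099 = 556689.68727
P_0 = D_1/(1+r)^1 + D_2/(1+r)^2 + TV/(1+r)^2
    = 47221.62162 + 44243.68152 + 451821.83855 = 543287.14169

£543287.14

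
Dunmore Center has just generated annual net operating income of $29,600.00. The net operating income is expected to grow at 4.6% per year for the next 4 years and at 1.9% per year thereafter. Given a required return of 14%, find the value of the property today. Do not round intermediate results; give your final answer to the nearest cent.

D_1 = 30961.60000
D_2 = 32385.83360
D_3 = 33875.58195
D_4 = 35433.85872
Terminal value at year 4: TV = D_4×(1+g_2)/(r−g_2) = 36107.10203/0.121 = 298405.80191
P_0 = D_1/(1+r)^1 + D_2/(1+r)^2 + D_3/(1+r)^3 + D_4/(1+r)^4 + TV/(1+r)^4
    = 27159.29825 + 24919.84734 + 22865.05291 + 20979.68890 + 176680.18996 = 272604.07735

$272604.08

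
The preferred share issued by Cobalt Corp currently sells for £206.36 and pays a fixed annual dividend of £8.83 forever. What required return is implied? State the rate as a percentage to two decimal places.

P = C/r ⇒ r = C/P = £8.83/£206.36 = 0.042789

4.28%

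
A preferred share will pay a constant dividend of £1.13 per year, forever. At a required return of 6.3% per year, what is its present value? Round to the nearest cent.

Level perpetuity: PV = C / r = £1.13 / 0.063 = £17.94

£17.94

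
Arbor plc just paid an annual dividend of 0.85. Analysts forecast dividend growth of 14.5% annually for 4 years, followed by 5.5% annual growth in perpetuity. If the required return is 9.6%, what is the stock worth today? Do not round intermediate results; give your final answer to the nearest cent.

29.85

D_1 = 0.97325
D_2 = 1.11437
D_3 = 1.27596
D_4 = 1.46097
Terminal value at year 4: TV = D_4×(1+g_2)/(r−g_2) = 1.54132/0.041 = 37.59322
P_0 = D_1/(1+r)^1 + D_2/(1+r)^2 + D_3/(1+r)^3 + D_4/(1+r)^4 + TV/(1+r)^4
    = 0.88800 + 0.92770 + 0.96918 + 1.01251 + 26.05357 = 29.85096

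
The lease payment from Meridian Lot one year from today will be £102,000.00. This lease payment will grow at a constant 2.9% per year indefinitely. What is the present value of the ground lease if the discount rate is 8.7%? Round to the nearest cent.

£1758620.69

Growing perpetuity: P = D₁ / (r − g) = £102,000.0000 / (0.087 − 0.029) = £1,758,620.69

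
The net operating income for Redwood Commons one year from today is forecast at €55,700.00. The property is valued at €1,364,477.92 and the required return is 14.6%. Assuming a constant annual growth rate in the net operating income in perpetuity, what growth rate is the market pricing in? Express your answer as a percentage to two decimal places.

10.52%

P = D₁/(r−g) ⇒ g = r − D₁/P = 0.146 − €55,700.00/€1,364,477.92 = 0.105179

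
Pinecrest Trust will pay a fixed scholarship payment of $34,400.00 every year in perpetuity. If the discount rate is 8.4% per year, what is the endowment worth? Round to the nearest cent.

Level perpetuity: PV = C / r = $34,400.00 / 0.084 = $409,523.81

$409523.81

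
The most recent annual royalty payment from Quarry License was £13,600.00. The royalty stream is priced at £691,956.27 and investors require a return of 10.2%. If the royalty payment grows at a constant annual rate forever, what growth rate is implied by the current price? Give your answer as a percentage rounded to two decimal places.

P = D₀(1+g)/(r−g) ⇒ P(r−g) = D₀(1+g) ⇒ g(P+D₀) = P·r − D₀
g = (P·r − D₀)/(P + D₀) = (£691,956.27×0.102 − £13,600.00) / (£691,956.27 + £13,600.00) = 0.080758

8.08%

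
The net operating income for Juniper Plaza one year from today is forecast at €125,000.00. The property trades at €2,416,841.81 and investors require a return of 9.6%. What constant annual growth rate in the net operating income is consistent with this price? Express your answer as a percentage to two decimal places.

4.43%

P = D₁/(r−g) ⇒ g = r − D₁/P = 0.096 − €125,000.00/€2,416,841.81 = 0.044280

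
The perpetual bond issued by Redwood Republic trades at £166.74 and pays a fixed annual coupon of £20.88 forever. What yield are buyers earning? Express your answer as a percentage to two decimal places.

12.52%

P = C/r ⇒ r = C/P = £20.88/£166.74 = 0.125225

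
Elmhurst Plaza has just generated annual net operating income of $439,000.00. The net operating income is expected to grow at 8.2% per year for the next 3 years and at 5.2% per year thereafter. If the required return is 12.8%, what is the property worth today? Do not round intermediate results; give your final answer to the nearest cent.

D_1 = 474998.00000
D_2 = 513947.83600
D_3 = 556091.55855
Terminal value at year 3: TV = D_3×(1+g_2)/(r−g_2) = 585008.31960/0.076 = 7697477.88943
P_0 = D_1/(1+r)^1 + D_2/(1+r)^2 + D_3/(1+r)^3 + TV/(1+r)^3
    = 421097.51773 + 403925.10123 + 387452.97830 + 5363164.91022 = 6575640.50748

$6575640.51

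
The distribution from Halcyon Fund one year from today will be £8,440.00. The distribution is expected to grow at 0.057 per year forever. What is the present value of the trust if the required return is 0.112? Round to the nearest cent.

£153454.55

Growing perpetuity: P = D₁ / (r − g) = £8,440.0000 / (0.112 − 0.057) = £153,454.55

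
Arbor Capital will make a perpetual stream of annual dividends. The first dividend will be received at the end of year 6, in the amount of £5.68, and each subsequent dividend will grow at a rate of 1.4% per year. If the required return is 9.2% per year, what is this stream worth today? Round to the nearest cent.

£46.90

Value at end of year 5: C₁ / (r − g) = £5.68 / (0.092 − 0.014) = £72.8205
Discount to today: PV = £72.8205 / (1 + 0.092)^5 = £72.8205 / 1.552792 = £46.90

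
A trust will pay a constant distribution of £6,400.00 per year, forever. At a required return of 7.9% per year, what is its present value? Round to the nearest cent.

Level perpetuity: PV = C / r = £6,400.00 / 0.079 = £81,012.66

£81012.66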